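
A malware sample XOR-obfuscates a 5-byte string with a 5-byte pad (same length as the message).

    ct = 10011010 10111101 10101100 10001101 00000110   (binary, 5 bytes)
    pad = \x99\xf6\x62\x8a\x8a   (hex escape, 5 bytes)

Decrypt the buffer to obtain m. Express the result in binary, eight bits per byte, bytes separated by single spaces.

00000011 01001011 11001110 00000111 10001100

XOR is its own inverse, so applying the key byte-wise gives the result directly.
9a ⊕ 99 = 03
bd ⊕ f6 = 4b
ac ⊕ 62 = ce
8d ⊕ 8a = 07
06 ⊕ 8a = 8c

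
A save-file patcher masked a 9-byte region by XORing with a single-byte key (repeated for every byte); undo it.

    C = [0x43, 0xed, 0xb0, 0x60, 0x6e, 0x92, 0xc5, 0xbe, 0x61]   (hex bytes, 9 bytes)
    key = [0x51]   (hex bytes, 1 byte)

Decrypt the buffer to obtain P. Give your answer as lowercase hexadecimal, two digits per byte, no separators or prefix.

The 1-byte key repeats, so the effective keystream is 51 51 51 51 51 51 51 51 51.
byte 0:  67 xor  81 =  18
byte 1: 237 xor  81 = 188
byte 2: 176 xor  81 = 225
byte 3:  96 xor  81 =  49
byte 4: 110 xor  81 =  63
byte 5: 146 xor  81 = 195
byte 6: 197 xor  81 = 148
byte 7: 190 xor  81 = 239
byte 8:  97 xor  81 =  48

12bce1313fc394ef30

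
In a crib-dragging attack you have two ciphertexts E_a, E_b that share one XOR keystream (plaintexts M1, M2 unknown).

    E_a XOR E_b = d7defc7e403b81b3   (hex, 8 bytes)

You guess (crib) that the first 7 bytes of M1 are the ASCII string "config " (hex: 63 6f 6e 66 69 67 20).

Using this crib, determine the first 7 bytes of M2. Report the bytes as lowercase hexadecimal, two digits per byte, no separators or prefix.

b4b19218295ca1

Since E_a ⊕ E_b = M1 ⊕ M2, XORing with the guessed M1 bytes yields the corresponding M2 bytes: M2 = (E_a ⊕ E_b) ⊕ M1.
d7 ^ 63 = b4
de ^ 6f = b1
fc ^ 6e = 92
7e ^ 66 = 18
40 ^ 69 = 29
3b ^ 67 = 5c
81 ^ 20 = a1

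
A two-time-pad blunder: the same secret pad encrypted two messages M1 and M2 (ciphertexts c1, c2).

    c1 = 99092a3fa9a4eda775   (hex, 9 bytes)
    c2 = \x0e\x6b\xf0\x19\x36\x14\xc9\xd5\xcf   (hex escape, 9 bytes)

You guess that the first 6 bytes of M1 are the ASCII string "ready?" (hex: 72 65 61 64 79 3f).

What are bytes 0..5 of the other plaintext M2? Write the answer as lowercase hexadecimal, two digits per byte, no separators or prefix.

First, c1 ⊕ c2 = (M1 ⊕ K) ⊕ (M2 ⊕ K) = M1 ⊕ M2, so the key drops out. Then M2 = (M1 ⊕ M2) ⊕ M1 over the first 6 bytes.
byte 0: (99 ^ 0e) ^ 72 = 97 ^ 72 = e5
byte 1: (09 ^ 6b) ^ 65 = 62 ^ 65 = 07
byte 2: (2a ^ f0) ^ 61 = da ^ 61 = bb
byte 3: (3f ^ 19) ^ 64 = 26 ^ 64 = 42
byte 4: (a9 ^ 36) ^ 79 = 9f ^ 79 = e6
byte 5: (a4 ^ 14) ^ 3f = b0 ^ 3f = 8f

e507bb42e68f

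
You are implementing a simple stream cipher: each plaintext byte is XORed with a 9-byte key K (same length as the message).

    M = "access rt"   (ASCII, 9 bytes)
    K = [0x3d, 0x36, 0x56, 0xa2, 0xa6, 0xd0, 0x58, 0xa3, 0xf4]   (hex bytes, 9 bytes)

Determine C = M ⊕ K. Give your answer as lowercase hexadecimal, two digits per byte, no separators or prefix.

5c5535c7d5a378d180

 97 XOR  61 =  92
 99 XOR  54 =  85
 99 XOR  86 =  53
101 XOR 162 = 199
115 XOR 166 = 213
115 XOR 208 = 163
 32 XOR  88 = 120
114 XOR 163 = 209
116 XOR 244 = 128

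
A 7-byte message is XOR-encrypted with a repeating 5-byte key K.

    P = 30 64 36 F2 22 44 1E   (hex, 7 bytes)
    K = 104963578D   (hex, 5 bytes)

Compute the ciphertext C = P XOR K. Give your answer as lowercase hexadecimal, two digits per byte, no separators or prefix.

The 5-byte key repeats, so the effective keystream is 10 49 63 57 8d 10 49.
byte 0:  48 xor  16 =  32
byte 1: 100 xor  73 =  45
byte 2:  54 xor  99 =  85
byte 3: 242 xor  87 = 165
byte 4:  34 xor 141 = 175
byte 5:  68 xor  16 =  84
byte 6:  30 xor  73 =  87

202d55a5af5457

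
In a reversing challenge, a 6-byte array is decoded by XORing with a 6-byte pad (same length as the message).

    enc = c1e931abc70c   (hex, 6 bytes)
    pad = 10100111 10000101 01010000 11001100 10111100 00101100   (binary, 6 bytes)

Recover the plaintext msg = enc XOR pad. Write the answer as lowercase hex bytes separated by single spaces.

XOR is its own inverse, so applying the key byte-wise gives the result directly.
byte 0: c1 ⊕ a7 = 66
byte 1: e9 ⊕ 85 = 6c
byte 2: 31 ⊕ 50 = 61
byte 3: ab ⊕ cc = 67
byte 4: c7 ⊕ bc = 7b
byte 5: 0c ⊕ 2c = 20

66 6c 61 67 7b 20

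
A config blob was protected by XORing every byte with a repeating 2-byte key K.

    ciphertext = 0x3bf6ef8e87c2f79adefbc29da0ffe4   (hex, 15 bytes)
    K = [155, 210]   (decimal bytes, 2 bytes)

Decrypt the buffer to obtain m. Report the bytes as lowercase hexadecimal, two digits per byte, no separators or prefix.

The 2-byte key repeats, so the effective keystream is 9b d2 9b d2 9b d2 9b d2 9b d2 9b d2 9b d2 9b.
byte 0: 3b XOR 9b = a0
byte 1: f6 XOR d2 = 24
byte 2: ef XOR 9b = 74
byte 3: 8e XOR d2 = 5c
byte 4: 87 XOR 9b = 1c
byte 5: c2 XOR d2 = 10
byte 6: f7 XOR 9b = 6c
byte 7: 9a XOR d2 = 48
byte 8: de XOR 9b = 45
byte 9: fb XOR d2 = 29
byte 10: c2 XOR 9b = 59
byte 11: 9d XOR d2 = 4f
byte 12: a0 XOR 9b = 3b
byte 13: ff XOR d2 = 2d
byte 14: e4 XOR 9b = 7f

a024745c1c106c484529594f3b2d7f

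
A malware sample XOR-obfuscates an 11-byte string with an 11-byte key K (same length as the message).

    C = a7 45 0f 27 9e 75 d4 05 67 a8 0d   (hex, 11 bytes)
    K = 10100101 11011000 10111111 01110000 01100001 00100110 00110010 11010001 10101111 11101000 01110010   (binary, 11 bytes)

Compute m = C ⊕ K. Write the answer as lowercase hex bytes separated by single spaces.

XOR is its own inverse, so applying the key byte-wise gives the result directly.
a7 xor a5 = 02
45 xor d8 = 9d
0f xor bf = b0
27 xor 70 = 57
9e xor 61 = ff
75 xor 26 = 53
d4 xor 32 = e6
05 xor d1 = d4
67 xor af = c8
a8 xor e8 = 40
0d xor 72 = 7f

02 9d b0 57 ff 53 e6 d4 c8 40 7f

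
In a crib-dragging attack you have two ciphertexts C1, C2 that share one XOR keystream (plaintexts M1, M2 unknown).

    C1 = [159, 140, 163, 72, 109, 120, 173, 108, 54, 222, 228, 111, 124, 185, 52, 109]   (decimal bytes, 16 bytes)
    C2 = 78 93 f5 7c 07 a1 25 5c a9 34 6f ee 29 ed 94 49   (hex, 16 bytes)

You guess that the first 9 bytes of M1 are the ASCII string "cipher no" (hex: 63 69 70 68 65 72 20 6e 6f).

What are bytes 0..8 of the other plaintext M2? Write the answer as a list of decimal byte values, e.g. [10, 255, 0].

First, C1 ⊕ C2 = (M1 ⊕ K) ⊕ (M2 ⊕ K) = M1 ⊕ M2, so the key drops out. Then M2 = (M1 ⊕ M2) ⊕ M1 over the first 9 bytes.
byte 0: (9f XOR 78) XOR 63 = e7 XOR 63 = 84
byte 1: (8c XOR 93) XOR 69 = 1f XOR 69 = 76
byte 2: (a3 XOR f5) XOR 70 = 56 XOR 70 = 26
byte 3: (48 XOR 7c) XOR 68 = 34 XOR 68 = 5c
byte 4: (6d XOR 07) XOR 65 = 6a XOR 65 = 0f
byte 5: (78 XOR a1) XOR 72 = d9 XOR 72 = ab
byte 6: (ad XOR 25) XOR 20 = 88 XOR 20 = a8
byte 7: (6c XOR 5c) XOR 6e = 30 XOR 6e = 5e
byte 8: (36 XOR a9) XOR 6f = 9f XOR 6f = f0

[132, 118, 38, 92, 15, 171, 168, 94, 240]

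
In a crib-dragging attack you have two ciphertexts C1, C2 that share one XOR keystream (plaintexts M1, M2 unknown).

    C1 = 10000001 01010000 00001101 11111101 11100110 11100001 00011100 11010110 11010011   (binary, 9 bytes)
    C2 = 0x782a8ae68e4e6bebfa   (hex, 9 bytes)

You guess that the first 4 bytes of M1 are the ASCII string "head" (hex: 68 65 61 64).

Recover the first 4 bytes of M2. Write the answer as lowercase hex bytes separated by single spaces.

First, C1 ⊕ C2 = (M1 ⊕ K) ⊕ (M2 ⊕ K) = M1 ⊕ M2, so the key drops out. Then M2 = (M1 ⊕ M2) ⊕ M1 over the first 4 bytes.
byte 0: (81 xor 78) xor 68 = f9 xor 68 = 91
byte 1: (50 xor 2a) xor 65 = 7a xor 65 = 1f
byte 2: (0d xor 8a) xor 61 = 87 xor 61 = e6
byte 3: (fd xor e6) xor 64 = 1b xor 64 = 7f

91 1f e6 7f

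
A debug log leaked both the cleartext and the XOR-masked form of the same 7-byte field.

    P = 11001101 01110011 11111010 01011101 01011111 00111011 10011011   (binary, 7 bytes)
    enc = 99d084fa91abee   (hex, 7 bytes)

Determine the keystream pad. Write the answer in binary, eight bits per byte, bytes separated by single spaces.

01010100 10100011 01111110 10100111 11001110 10010000 01110101

Since enc = P ⊕ pad, XORing both sides with P gives pad = P ⊕ enc.
byte 0: cd xor 99 = 54
byte 1: 73 xor d0 = a3
byte 2: fa xor 84 = 7e
byte 3: 5d xor fa = a7
byte 4: 5f xor 91 = ce
byte 5: 3b xor ab = 90
byte 6: 9b xor ee = 75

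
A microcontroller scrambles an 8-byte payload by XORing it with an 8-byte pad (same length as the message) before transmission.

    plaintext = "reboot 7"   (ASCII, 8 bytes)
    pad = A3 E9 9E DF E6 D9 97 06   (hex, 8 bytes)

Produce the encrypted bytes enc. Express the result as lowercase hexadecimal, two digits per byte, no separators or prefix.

d18cfcb089adb731

XOR is its own inverse, so applying the key byte-wise gives the result directly.
byte 0: 72 xor a3 = d1
byte 1: 65 xor e9 = 8c
byte 2: 62 xor 9e = fc
byte 3: 6f xor df = b0
byte 4: 6f xor e6 = 89
byte 5: 74 xor d9 = ad
byte 6: 20 xor 97 = b7
byte 7: 37 xor 06 = 31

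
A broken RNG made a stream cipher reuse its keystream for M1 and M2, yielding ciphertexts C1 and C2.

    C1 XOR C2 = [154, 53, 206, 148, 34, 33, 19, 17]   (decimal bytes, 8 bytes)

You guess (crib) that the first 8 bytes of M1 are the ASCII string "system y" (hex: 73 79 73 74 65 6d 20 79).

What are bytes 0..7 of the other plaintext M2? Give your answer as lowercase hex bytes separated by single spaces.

e9 4c bd e0 47 4c 33 68

Since C1 ⊕ C2 = M1 ⊕ M2, XORing with the guessed M1 bytes yields the corresponding M2 bytes: M2 = (C1 ⊕ C2) ⊕ M1.
byte 0: 9a XOR 73 = e9
byte 1: 35 XOR 79 = 4c
byte 2: ce XOR 73 = bd
byte 3: 94 XOR 74 = e0
byte 4: 22 XOR 65 = 47
byte 5: 21 XOR 6d = 4c
byte 6: 13 XOR 20 = 33
byte 7: 11 XOR 79 = 68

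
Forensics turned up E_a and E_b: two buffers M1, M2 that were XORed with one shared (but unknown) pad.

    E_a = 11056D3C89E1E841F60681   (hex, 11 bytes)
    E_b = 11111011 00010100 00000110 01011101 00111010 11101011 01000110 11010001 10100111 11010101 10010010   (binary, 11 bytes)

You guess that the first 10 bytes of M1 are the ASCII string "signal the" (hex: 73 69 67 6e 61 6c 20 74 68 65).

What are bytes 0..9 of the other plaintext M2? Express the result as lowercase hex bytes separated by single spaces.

99 78 0c 0f d2 66 8e e4 39 b6

First, E_a ⊕ E_b = (M1 ⊕ K) ⊕ (M2 ⊕ K) = M1 ⊕ M2, so the key drops out. Then M2 = (M1 ⊕ M2) ⊕ M1 over the first 10 bytes.
byte 0: (11 XOR fb) XOR 73 = ea XOR 73 = 99
byte 1: (05 XOR 14) XOR 69 = 11 XOR 69 = 78
byte 2: (6d XOR 06) XOR 67 = 6b XOR 67 = 0c
byte 3: (3c XOR 5d) XOR 6e = 61 XOR 6e = 0f
byte 4: (89 XOR 3a) XOR 61 = b3 XOR 61 = d2
byte 5: (e1 XOR eb) XOR 6c = 0a XOR 6c = 66
byte 6: (e8 XOR 46) XOR 20 = ae XOR 20 = 8e
byte 7: (41 XOR d1) XOR 74 = 90 XOR 74 = e4
byte 8: (f6 XOR a7) XOR 68 = 51 XOR 68 = 39
byte 9: (06 XOR d5) XOR 65 = d3 XOR 65 = b6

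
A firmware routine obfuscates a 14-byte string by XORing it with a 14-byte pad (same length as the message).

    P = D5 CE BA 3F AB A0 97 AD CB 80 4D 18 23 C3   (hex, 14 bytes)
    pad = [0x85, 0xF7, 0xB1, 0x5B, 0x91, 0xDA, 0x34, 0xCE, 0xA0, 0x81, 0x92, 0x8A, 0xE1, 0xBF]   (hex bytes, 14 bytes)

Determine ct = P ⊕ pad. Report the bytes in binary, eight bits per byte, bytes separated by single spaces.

01010000 00111001 00001011 01100100 00111010 01111010 10100011 01100011 01101011 00000001 11011111 10010010 11000010 01111100

XOR is its own inverse, so applying the key byte-wise gives the result directly.
11010101 XOR 10000101 = 01010000
11001110 XOR 11110111 = 00111001
10111010 XOR 10110001 = 00001011
00111111 XOR 01011011 = 01100100
10101011 XOR 10010001 = 00111010
10100000 XOR 11011010 = 01111010
10010111 XOR 00110100 = 10100011
10101101 XOR 11001110 = 01100011
11001011 XOR 10100000 = 01101011
10000000 XOR 10000001 = 00000001
01001101 XOR 10010010 = 11011111
00011000 XOR 10001010 = 10010010
00100011 XOR 11100001 = 11000010
11000011 XOR 10111111 = 01111100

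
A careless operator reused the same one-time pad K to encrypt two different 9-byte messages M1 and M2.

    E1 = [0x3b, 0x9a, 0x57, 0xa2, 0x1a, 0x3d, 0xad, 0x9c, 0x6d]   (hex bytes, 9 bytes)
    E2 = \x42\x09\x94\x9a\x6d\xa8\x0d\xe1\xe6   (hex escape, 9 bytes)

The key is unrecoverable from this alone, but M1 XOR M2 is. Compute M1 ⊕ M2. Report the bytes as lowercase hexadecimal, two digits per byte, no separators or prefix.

E1 ⊕ E2 = (M1 ⊕ K) ⊕ (M2 ⊕ K) = M1 ⊕ M2 — the shared key cancels under XOR.
3b ^ 42 = 79
9a ^ 09 = 93
57 ^ 94 = c3
a2 ^ 9a = 38
1a ^ 6d = 77
3d ^ a8 = 95
ad ^ 0d = a0
9c ^ e1 = 7d
6d ^ e6 = 8b

7993c3387795a07d8b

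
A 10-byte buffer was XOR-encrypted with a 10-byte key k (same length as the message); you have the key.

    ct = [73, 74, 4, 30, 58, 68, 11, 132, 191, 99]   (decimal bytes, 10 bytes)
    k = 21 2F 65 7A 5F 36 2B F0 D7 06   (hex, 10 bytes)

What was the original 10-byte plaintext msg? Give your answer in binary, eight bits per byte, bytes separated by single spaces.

01101000 01100101 01100001 01100100 01100101 01110010 00100000 01110100 01101000 01100101

XOR is its own inverse, so applying the key byte-wise gives the result directly.
byte 0:  73 ^  33 = 104
byte 1:  74 ^  47 = 101
byte 2:   4 ^ 101 =  97
byte 3:  30 ^ 122 = 100
byte 4:  58 ^  95 = 101
byte 5:  68 ^  54 = 114
byte 6:  11 ^  43 =  32
byte 7: 132 ^ 240 = 116
byte 8: 191 ^ 215 = 104
byte 9:  99 ^   6 = 101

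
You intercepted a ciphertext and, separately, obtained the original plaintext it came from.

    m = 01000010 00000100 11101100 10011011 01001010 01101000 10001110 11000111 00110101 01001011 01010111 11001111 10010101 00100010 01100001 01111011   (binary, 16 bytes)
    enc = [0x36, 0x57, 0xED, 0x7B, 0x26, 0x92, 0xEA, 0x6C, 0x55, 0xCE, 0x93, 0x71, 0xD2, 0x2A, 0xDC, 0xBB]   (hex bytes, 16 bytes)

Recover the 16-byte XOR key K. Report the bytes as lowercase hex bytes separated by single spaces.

Since enc = m ⊕ K, XORing both sides with m gives K = m ⊕ enc.
42 ^ 36 = 74
04 ^ 57 = 53
ec ^ ed = 01
9b ^ 7b = e0
4a ^ 26 = 6c
68 ^ 92 = fa
8e ^ ea = 64
c7 ^ 6c = ab
35 ^ 55 = 60
4b ^ ce = 85
57 ^ 93 = c4
cf ^ 71 = be
95 ^ d2 = 47
22 ^ 2a = 08
61 ^ dc = bd
7b ^ bb = c0

74 53 01 e0 6c fa 64 ab 60 85 c4 be 47 08 bd c0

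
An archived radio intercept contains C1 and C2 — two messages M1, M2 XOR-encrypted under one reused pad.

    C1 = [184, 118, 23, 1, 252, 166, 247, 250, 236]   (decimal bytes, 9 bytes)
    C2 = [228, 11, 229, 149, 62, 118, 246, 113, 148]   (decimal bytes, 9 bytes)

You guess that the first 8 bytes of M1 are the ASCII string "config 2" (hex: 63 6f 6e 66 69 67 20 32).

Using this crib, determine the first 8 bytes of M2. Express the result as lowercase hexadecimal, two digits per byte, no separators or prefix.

3f129cf2abb721b9

First, C1 ⊕ C2 = (M1 ⊕ K) ⊕ (M2 ⊕ K) = M1 ⊕ M2, so the key drops out. Then M2 = (M1 ⊕ M2) ⊕ M1 over the first 8 bytes.
byte 0: (b8 ⊕ e4) ⊕ 63 = 5c ⊕ 63 = 3f
byte 1: (76 ⊕ 0b) ⊕ 6f = 7d ⊕ 6f = 12
byte 2: (17 ⊕ e5) ⊕ 6e = f2 ⊕ 6e = 9c
byte 3: (01 ⊕ 95) ⊕ 66 = 94 ⊕ 66 = f2
byte 4: (fc ⊕ 3e) ⊕ 69 = c2 ⊕ 69 = ab
byte 5: (a6 ⊕ 76) ⊕ 67 = d0 ⊕ 67 = b7
byte 6: (f7 ⊕ f6) ⊕ 20 = 01 ⊕ 20 = 21
byte 7: (fa ⊕ 71) ⊕ 32 = 8b ⊕ 32 = b9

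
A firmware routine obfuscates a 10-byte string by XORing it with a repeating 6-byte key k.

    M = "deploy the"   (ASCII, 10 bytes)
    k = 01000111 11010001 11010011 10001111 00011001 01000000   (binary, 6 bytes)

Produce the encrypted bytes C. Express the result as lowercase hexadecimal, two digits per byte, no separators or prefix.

The 6-byte key repeats, so the effective keystream is 47 d1 d3 8f 19 40 47 d1 d3 8f.
byte 0: 64 xor 47 = 23
byte 1: 65 xor d1 = b4
byte 2: 70 xor d3 = a3
byte 3: 6c xor 8f = e3
byte 4: 6f xor 19 = 76
byte 5: 79 xor 40 = 39
byte 6: 20 xor 47 = 67
byte 7: 74 xor d1 = a5
byte 8: 68 xor d3 = bb
byte 9: 65 xor 8f = ea

23b4a3e3763967a5bbea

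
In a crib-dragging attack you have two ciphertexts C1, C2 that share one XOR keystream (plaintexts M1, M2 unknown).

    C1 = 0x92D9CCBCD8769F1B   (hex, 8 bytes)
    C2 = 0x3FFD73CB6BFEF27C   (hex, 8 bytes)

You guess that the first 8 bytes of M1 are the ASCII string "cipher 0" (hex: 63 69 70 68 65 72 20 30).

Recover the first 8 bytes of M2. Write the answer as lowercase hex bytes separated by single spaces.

ce 4d cf 1f d6 fa 4d 57

First, C1 ⊕ C2 = (M1 ⊕ K) ⊕ (M2 ⊕ K) = M1 ⊕ M2, so the key drops out. Then M2 = (M1 ⊕ M2) ⊕ M1 over the first 8 bytes.
byte 0: (92 xor 3f) xor 63 = ad xor 63 = ce
byte 1: (d9 xor fd) xor 69 = 24 xor 69 = 4d
byte 2: (cc xor 73) xor 70 = bf xor 70 = cf
byte 3: (bc xor cb) xor 68 = 77 xor 68 = 1f
byte 4: (d8 xor 6b) xor 65 = b3 xor 65 = d6
byte 5: (76 xor fe) xor 72 = 88 xor 72 = fa
byte 6: (9f xor f2) xor 20 = 6d xor 20 = 4d
byte 7: (1b xor 7c) xor 30 = 67 xor 30 = 57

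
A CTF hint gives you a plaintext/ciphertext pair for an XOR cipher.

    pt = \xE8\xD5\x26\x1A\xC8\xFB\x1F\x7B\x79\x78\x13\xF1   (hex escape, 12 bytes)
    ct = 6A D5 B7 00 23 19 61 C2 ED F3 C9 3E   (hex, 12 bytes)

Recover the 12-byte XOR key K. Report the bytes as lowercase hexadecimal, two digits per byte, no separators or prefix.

Since ct = pt ⊕ K, XORing both sides with pt gives K = pt ⊕ ct.
232 XOR 106 = 130
213 XOR 213 =   0
 38 XOR 183 = 145
 26 XOR   0 =  26
200 XOR  35 = 235
251 XOR  25 = 226
 31 XOR  97 = 126
123 XOR 194 = 185
121 XOR 237 = 148
120 XOR 243 = 139
 19 XOR 201 = 218
241 XOR  62 = 207

8200911aebe27eb9948bdacf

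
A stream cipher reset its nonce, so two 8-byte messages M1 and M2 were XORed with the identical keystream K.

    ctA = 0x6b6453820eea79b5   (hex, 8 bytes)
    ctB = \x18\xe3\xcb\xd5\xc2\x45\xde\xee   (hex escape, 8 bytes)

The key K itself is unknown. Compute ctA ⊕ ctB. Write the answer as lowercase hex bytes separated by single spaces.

ctA ⊕ ctB = (M1 ⊕ K) ⊕ (M2 ⊕ K) = M1 ⊕ M2 — the shared key cancels under XOR.
107 ⊕  24 = 115
100 ⊕ 227 = 135
 83 ⊕ 203 = 152
130 ⊕ 213 =  87
 14 ⊕ 194 = 204
234 ⊕  69 = 175
121 ⊕ 222 = 167
181 ⊕ 238 =  91

73 87 98 57 cc af a7 5b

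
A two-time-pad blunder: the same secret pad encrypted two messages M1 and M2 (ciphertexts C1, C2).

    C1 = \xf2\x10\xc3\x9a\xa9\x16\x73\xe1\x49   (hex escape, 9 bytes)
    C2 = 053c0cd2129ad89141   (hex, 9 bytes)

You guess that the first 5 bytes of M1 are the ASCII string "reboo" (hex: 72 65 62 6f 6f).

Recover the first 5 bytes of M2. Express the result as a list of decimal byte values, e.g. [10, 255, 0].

First, C1 ⊕ C2 = (M1 ⊕ K) ⊕ (M2 ⊕ K) = M1 ⊕ M2, so the key drops out. Then M2 = (M1 ⊕ M2) ⊕ M1 over the first 5 bytes.
byte 0: (f2 ^ 05) ^ 72 = f7 ^ 72 = 85
byte 1: (10 ^ 3c) ^ 65 = 2c ^ 65 = 49
byte 2: (c3 ^ 0c) ^ 62 = cf ^ 62 = ad
byte 3: (9a ^ d2) ^ 6f = 48 ^ 6f = 27
byte 4: (a9 ^ 12) ^ 6f = bb ^ 6f = d4

[133, 73, 173, 39, 212]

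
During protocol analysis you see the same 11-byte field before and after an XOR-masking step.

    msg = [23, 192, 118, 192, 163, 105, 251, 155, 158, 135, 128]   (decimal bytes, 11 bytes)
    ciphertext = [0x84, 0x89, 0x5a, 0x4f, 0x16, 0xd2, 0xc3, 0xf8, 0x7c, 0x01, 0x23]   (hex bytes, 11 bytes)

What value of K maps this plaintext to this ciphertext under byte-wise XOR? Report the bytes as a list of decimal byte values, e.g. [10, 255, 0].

[147, 73, 44, 143, 181, 187, 56, 99, 226, 134, 163]

Since ciphertext = msg ⊕ K, XORing both sides with msg gives K = msg ⊕ ciphertext.
17 XOR 84 = 93
c0 XOR 89 = 49
76 XOR 5a = 2c
c0 XOR 4f = 8f
a3 XOR 16 = b5
69 XOR d2 = bb
fb XOR c3 = 38
9b XOR f8 = 63
9e XOR 7c = e2
87 XOR 01 = 86
80 XOR 23 = a3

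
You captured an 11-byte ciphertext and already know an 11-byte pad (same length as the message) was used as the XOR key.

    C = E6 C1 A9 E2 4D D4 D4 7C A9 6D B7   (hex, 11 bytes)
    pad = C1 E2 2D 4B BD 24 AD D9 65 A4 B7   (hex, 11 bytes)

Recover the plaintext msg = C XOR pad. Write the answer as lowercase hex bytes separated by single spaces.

27 23 84 a9 f0 f0 79 a5 cc c9 00

byte 0: e6 ⊕ c1 = 27
byte 1: c1 ⊕ e2 = 23
byte 2: a9 ⊕ 2d = 84
byte 3: e2 ⊕ 4b = a9
byte 4: 4d ⊕ bd = f0
byte 5: d4 ⊕ 24 = f0
byte 6: d4 ⊕ ad = 79
byte 7: 7c ⊕ d9 = a5
byte 8: a9 ⊕ 65 = cc
byte 9: 6d ⊕ a4 = c9
byte 10: b7 ⊕ b7 = 00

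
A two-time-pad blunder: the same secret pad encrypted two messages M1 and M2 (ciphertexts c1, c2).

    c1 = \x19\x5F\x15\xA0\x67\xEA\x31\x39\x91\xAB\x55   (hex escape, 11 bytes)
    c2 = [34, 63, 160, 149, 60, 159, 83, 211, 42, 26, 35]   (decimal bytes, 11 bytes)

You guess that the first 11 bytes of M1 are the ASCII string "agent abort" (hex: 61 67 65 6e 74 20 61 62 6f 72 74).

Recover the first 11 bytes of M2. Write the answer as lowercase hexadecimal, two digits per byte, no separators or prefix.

First, c1 ⊕ c2 = (M1 ⊕ K) ⊕ (M2 ⊕ K) = M1 ⊕ M2, so the key drops out. Then M2 = (M1 ⊕ M2) ⊕ M1 over the first 11 bytes.
byte 0: (19 XOR 22) XOR 61 = 3b XOR 61 = 5a
byte 1: (5f XOR 3f) XOR 67 = 60 XOR 67 = 07
byte 2: (15 XOR a0) XOR 65 = b5 XOR 65 = d0
byte 3: (a0 XOR 95) XOR 6e = 35 XOR 6e = 5b
byte 4: (67 XOR 3c) XOR 74 = 5b XOR 74 = 2f
byte 5: (ea XOR 9f) XOR 20 = 75 XOR 20 = 55
byte 6: (31 XOR 53) XOR 61 = 62 XOR 61 = 03
byte 7: (39 XOR d3) XOR 62 = ea XOR 62 = 88
byte 8: (91 XOR 2a) XOR 6f = bb XOR 6f = d4
byte 9: (ab XOR 1a) XOR 72 = b1 XOR 72 = c3
byte 10: (55 XOR 23) XOR 74 = 76 XOR 74 = 02

5a07d05b2f550388d4c302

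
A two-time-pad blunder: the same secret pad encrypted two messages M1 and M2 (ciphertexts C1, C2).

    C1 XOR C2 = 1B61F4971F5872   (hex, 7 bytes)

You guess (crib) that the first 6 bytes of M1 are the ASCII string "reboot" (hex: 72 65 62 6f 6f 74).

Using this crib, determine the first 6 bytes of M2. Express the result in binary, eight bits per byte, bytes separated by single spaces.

Since C1 ⊕ C2 = M1 ⊕ M2, XORing with the guessed M1 bytes yields the corresponding M2 bytes: M2 = (C1 ⊕ C2) ⊕ M1.
byte 0: 1b ^ 72 = 69
byte 1: 61 ^ 65 = 04
byte 2: f4 ^ 62 = 96
byte 3: 97 ^ 6f = f8
byte 4: 1f ^ 6f = 70
byte 5: 58 ^ 74 = 2c

01101001 00000100 10010110 11111000 01110000 00101100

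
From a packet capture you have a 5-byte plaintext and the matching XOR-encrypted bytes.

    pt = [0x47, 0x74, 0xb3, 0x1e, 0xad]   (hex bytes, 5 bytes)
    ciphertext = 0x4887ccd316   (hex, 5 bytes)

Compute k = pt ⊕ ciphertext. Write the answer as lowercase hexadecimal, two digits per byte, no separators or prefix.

0ff37fcdbb

Since ciphertext = pt ⊕ k, XORing both sides with pt gives k = pt ⊕ ciphertext.
 71 ^  72 =  15
116 ^ 135 = 243
179 ^ 204 = 127
 30 ^ 211 = 205
173 ^  22 = 187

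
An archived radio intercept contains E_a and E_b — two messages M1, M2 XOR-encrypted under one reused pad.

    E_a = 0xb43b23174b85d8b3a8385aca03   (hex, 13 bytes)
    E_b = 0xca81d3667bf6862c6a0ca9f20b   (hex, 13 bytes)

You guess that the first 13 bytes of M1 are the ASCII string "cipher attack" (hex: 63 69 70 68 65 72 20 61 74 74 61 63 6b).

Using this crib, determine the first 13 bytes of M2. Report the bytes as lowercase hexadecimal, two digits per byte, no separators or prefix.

First, E_a ⊕ E_b = (M1 ⊕ K) ⊕ (M2 ⊕ K) = M1 ⊕ M2, so the key drops out. Then M2 = (M1 ⊕ M2) ⊕ M1 over the first 13 bytes.
byte 0: (b4 XOR ca) XOR 63 = 7e XOR 63 = 1d
byte 1: (3b XOR 81) XOR 69 = ba XOR 69 = d3
byte 2: (23 XOR d3) XOR 70 = f0 XOR 70 = 80
byte 3: (17 XOR 66) XOR 68 = 71 XOR 68 = 19
byte 4: (4b XOR 7b) XOR 65 = 30 XOR 65 = 55
byte 5: (85 XOR f6) XOR 72 = 73 XOR 72 = 01
byte 6: (d8 XOR 86) XOR 20 = 5e XOR 20 = 7e
byte 7: (b3 XOR 2c) XOR 61 = 9f XOR 61 = fe
byte 8: (a8 XOR 6a) XOR 74 = c2 XOR 74 = b6
byte 9: (38 XOR 0c) XOR 74 = 34 XOR 74 = 40
byte 10: (5a XOR a9) XOR 61 = f3 XOR 61 = 92
byte 11: (ca XOR f2) XOR 63 = 38 XOR 63 = 5b
byte 12: (03 XOR 0b) XOR 6b = 08 XOR 6b = 63

1dd3801955017efeb640925b63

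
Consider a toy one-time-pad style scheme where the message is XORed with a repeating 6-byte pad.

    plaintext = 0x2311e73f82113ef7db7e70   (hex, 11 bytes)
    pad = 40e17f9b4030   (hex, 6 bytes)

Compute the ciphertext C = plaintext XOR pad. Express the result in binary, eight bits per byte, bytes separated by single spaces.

01100011 11110000 10011000 10100100 11000010 00100001 01111110 00010110 10100100 11100101 00110000

The 6-byte key repeats, so the effective keystream is 40 e1 7f 9b 40 30 40 e1 7f 9b 40.
byte 0: 23 xor 40 = 63
byte 1: 11 xor e1 = f0
byte 2: e7 xor 7f = 98
byte 3: 3f xor 9b = a4
byte 4: 82 xor 40 = c2
byte 5: 11 xor 30 = 21
byte 6: 3e xor 40 = 7e
byte 7: f7 xor e1 = 16
byte 8: db xor 7f = a4
byte 9: 7e xor 9b = e5
byte 10: 70 xor 40 = 30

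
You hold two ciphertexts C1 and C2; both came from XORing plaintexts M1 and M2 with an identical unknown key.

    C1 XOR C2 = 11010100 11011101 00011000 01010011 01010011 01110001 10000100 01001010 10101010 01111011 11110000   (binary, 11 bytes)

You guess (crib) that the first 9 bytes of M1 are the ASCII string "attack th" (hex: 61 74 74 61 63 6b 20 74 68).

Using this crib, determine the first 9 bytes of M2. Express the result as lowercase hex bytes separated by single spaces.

b5 a9 6c 32 30 1a a4 3e c2

Since C1 ⊕ C2 = M1 ⊕ M2, XORing with the guessed M1 bytes yields the corresponding M2 bytes: M2 = (C1 ⊕ C2) ⊕ M1.
byte 0: d4 xor 61 = b5
byte 1: dd xor 74 = a9
byte 2: 18 xor 74 = 6c
byte 3: 53 xor 61 = 32
byte 4: 53 xor 63 = 30
byte 5: 71 xor 6b = 1a
byte 6: 84 xor 20 = a4
byte 7: 4a xor 74 = 3e
byte 8: aa xor 68 = c2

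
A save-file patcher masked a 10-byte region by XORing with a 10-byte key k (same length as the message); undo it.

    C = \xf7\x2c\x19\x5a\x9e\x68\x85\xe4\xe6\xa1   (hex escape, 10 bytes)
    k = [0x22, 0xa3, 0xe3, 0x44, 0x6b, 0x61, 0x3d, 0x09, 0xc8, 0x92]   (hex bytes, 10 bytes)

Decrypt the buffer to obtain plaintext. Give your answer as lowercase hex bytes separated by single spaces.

XOR is its own inverse, so applying the key byte-wise gives the result directly.
f7 ^ 22 = d5
2c ^ a3 = 8f
19 ^ e3 = fa
5a ^ 44 = 1e
9e ^ 6b = f5
68 ^ 61 = 09
85 ^ 3d = b8
e4 ^ 09 = ed
e6 ^ c8 = 2e
a1 ^ 92 = 33

d5 8f fa 1e f5 09 b8 ed 2e 33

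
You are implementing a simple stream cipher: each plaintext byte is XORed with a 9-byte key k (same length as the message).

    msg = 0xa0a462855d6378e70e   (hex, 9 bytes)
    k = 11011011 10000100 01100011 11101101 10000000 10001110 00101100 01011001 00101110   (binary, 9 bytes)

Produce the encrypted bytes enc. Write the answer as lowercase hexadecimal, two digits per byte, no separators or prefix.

10100000 xor 11011011 = 01111011
10100100 xor 10000100 = 00100000
01100010 xor 01100011 = 00000001
10000101 xor 11101101 = 01101000
01011101 xor 10000000 = 11011101
01100011 xor 10001110 = 11101101
01111000 xor 00101100 = 01010100
11100111 xor 01011001 = 10111110
00001110 xor 00101110 = 00100000

7b200168dded54be20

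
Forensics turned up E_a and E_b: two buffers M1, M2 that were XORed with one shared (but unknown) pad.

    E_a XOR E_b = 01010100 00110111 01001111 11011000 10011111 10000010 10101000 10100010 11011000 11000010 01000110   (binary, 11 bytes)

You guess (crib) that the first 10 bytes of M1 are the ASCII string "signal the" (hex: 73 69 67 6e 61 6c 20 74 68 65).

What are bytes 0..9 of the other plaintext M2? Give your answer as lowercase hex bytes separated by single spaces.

Since E_a ⊕ E_b = M1 ⊕ M2, XORing with the guessed M1 bytes yields the corresponding M2 bytes: M2 = (E_a ⊕ E_b) ⊕ M1.
54 xor 73 = 27
37 xor 69 = 5e
4f xor 67 = 28
d8 xor 6e = b6
9f xor 61 = fe
82 xor 6c = ee
a8 xor 20 = 88
a2 xor 74 = d6
d8 xor 68 = b0
c2 xor 65 = a7

27 5e 28 b6 fe ee 88 d6 b0 a7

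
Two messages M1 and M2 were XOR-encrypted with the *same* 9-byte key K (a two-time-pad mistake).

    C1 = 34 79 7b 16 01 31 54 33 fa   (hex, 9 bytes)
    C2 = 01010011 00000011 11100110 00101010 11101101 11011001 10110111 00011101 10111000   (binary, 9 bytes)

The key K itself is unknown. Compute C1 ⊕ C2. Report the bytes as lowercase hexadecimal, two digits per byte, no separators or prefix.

677a9d3cece8e32e42

C1 ⊕ C2 = (M1 ⊕ K) ⊕ (M2 ⊕ K) = M1 ⊕ M2 — the shared key cancels under XOR.
byte 0: 00110100 xor 01010011 = 01100111
byte 1: 01111001 xor 00000011 = 01111010
byte 2: 01111011 xor 11100110 = 10011101
byte 3: 00010110 xor 00101010 = 00111100
byte 4: 00000001 xor 11101101 = 11101100
byte 5: 00110001 xor 11011001 = 11101000
byte 6: 01010100 xor 10110111 = 11100011
byte 7: 00110011 xor 00011101 = 00101110
byte 8: 11111010 xor 10111000 = 01000010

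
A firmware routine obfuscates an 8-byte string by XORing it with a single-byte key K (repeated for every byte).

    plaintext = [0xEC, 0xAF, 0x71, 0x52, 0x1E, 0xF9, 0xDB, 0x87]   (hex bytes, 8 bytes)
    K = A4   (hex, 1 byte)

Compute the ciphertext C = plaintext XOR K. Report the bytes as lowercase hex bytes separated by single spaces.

48 0b d5 f6 ba 5d 7f 23

The 1-byte key repeats, so the effective keystream is a4 a4 a4 a4 a4 a4 a4 a4.
byte 0: 11101100 XOR 10100100 = 01001000
byte 1: 10101111 XOR 10100100 = 00001011
byte 2: 01110001 XOR 10100100 = 11010101
byte 3: 01010010 XOR 10100100 = 11110110
byte 4: 00011110 XOR 10100100 = 10111010
byte 5: 11111001 XOR 10100100 = 01011101
byte 6: 11011011 XOR 10100100 = 01111111
byte 7: 10000111 XOR 10100100 = 00100011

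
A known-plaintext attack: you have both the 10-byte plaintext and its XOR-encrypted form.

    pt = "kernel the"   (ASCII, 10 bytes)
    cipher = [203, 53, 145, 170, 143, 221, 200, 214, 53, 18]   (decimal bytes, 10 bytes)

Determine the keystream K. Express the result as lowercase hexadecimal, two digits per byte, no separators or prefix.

Since cipher = pt ⊕ K, XORing both sides with pt gives K = pt ⊕ cipher.
byte 0: 6b xor cb = a0
byte 1: 65 xor 35 = 50
byte 2: 72 xor 91 = e3
byte 3: 6e xor aa = c4
byte 4: 65 xor 8f = ea
byte 5: 6c xor dd = b1
byte 6: 20 xor c8 = e8
byte 7: 74 xor d6 = a2
byte 8: 68 xor 35 = 5d
byte 9: 65 xor 12 = 77

a050e3c4eab1e8a25d77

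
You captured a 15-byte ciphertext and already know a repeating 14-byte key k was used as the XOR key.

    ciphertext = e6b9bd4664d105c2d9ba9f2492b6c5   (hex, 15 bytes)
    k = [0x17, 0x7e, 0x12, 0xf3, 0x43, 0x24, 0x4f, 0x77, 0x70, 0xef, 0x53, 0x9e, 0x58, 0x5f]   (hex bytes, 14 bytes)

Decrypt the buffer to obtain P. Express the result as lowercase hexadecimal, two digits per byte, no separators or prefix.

The 14-byte key repeats, so the effective keystream is 17 7e 12 f3 43 24 4f 77 70 ef 53 9e 58 5f 17.
byte 0: e6 xor 17 = f1
byte 1: b9 xor 7e = c7
byte 2: bd xor 12 = af
byte 3: 46 xor f3 = b5
byte 4: 64 xor 43 = 27
byte 5: d1 xor 24 = f5
byte 6: 05 xor 4f = 4a
byte 7: c2 xor 77 = b5
byte 8: d9 xor 70 = a9
byte 9: ba xor ef = 55
byte 10: 9f xor 53 = cc
byte 11: 24 xor 9e = ba
byte 12: 92 xor 58 = ca
byte 13: b6 xor 5f = e9
byte 14: c5 xor 17 = d2

f1c7afb527f54ab5a955ccbacae9d2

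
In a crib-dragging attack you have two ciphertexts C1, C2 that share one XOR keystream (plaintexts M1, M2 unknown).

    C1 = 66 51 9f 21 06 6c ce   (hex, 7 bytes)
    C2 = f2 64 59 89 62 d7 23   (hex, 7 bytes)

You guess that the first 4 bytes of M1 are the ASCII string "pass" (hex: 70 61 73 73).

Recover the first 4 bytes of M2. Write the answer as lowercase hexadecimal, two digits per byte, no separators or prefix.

First, C1 ⊕ C2 = (M1 ⊕ K) ⊕ (M2 ⊕ K) = M1 ⊕ M2, so the key drops out. Then M2 = (M1 ⊕ M2) ⊕ M1 over the first 4 bytes.
byte 0: (66 XOR f2) XOR 70 = 94 XOR 70 = e4
byte 1: (51 XOR 64) XOR 61 = 35 XOR 61 = 54
byte 2: (9f XOR 59) XOR 73 = c6 XOR 73 = b5
byte 3: (21 XOR 89) XOR 73 = a8 XOR 73 = db

e454b5db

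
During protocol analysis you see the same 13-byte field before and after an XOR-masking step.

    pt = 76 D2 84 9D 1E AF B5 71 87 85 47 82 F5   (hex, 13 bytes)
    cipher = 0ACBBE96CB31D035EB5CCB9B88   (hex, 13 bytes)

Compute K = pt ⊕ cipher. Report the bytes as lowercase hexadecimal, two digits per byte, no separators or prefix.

7c193a0bd59e65446cd98c197d

Since cipher = pt ⊕ K, XORing both sides with pt gives K = pt ⊕ cipher.
76 XOR 0a = 7c
d2 XOR cb = 19
84 XOR be = 3a
9d XOR 96 = 0b
1e XOR cb = d5
af XOR 31 = 9e
b5 XOR d0 = 65
71 XOR 35 = 44
87 XOR eb = 6c
85 XOR 5c = d9
47 XOR cb = 8c
82 XOR 9b = 19
f5 XOR 88 = 7d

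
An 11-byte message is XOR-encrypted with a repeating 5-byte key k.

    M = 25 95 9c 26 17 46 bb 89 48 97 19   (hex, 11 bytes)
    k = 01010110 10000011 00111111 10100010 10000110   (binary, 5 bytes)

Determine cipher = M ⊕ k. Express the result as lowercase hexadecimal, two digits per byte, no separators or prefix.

7316a384911038b6ea114f

The 5-byte key repeats, so the effective keystream is 56 83 3f a2 86 56 83 3f a2 86 56.
byte 0: 00100101 ^ 01010110 = 01110011
byte 1: 10010101 ^ 10000011 = 00010110
byte 2: 10011100 ^ 00111111 = 10100011
byte 3: 00100110 ^ 10100010 = 10000100
byte 4: 00010111 ^ 10000110 = 10010001
byte 5: 01000110 ^ 01010110 = 00010000
byte 6: 10111011 ^ 10000011 = 00111000
byte 7: 10001001 ^ 00111111 = 10110110
byte 8: 01001000 ^ 10100010 = 11101010
byte 9: 10010111 ^ 10000110 = 00010001
byte 10: 00011001 ^ 01010110 = 01001111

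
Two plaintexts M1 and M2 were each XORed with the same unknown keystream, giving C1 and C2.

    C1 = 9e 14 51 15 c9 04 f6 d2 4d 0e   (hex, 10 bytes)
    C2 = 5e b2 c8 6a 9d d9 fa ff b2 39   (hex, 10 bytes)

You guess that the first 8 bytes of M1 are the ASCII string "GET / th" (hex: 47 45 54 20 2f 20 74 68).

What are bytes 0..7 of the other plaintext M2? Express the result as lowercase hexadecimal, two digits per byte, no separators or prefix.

First, C1 ⊕ C2 = (M1 ⊕ K) ⊕ (M2 ⊕ K) = M1 ⊕ M2, so the key drops out. Then M2 = (M1 ⊕ M2) ⊕ M1 over the first 8 bytes.
byte 0: (9e ⊕ 5e) ⊕ 47 = c0 ⊕ 47 = 87
byte 1: (14 ⊕ b2) ⊕ 45 = a6 ⊕ 45 = e3
byte 2: (51 ⊕ c8) ⊕ 54 = 99 ⊕ 54 = cd
byte 3: (15 ⊕ 6a) ⊕ 20 = 7f ⊕ 20 = 5f
byte 4: (c9 ⊕ 9d) ⊕ 2f = 54 ⊕ 2f = 7b
byte 5: (04 ⊕ d9) ⊕ 20 = dd ⊕ 20 = fd
byte 6: (f6 ⊕ fa) ⊕ 74 = 0c ⊕ 74 = 78
byte 7: (d2 ⊕ ff) ⊕ 68 = 2d ⊕ 68 = 45

87e3cd5f7bfd7845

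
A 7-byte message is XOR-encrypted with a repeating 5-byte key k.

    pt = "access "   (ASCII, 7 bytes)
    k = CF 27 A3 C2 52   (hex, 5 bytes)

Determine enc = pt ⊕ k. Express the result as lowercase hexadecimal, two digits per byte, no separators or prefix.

ae44c0a721bc07

The 5-byte key repeats, so the effective keystream is cf 27 a3 c2 52 cf 27.
byte 0: 01100001 XOR 11001111 = 10101110
byte 1: 01100011 XOR 00100111 = 01000100
byte 2: 01100011 XOR 10100011 = 11000000
byte 3: 01100101 XOR 11000010 = 10100111
byte 4: 01110011 XOR 01010010 = 00100001
byte 5: 01110011 XOR 11001111 = 10111100
byte 6: 00100000 XOR 00100111 = 00000111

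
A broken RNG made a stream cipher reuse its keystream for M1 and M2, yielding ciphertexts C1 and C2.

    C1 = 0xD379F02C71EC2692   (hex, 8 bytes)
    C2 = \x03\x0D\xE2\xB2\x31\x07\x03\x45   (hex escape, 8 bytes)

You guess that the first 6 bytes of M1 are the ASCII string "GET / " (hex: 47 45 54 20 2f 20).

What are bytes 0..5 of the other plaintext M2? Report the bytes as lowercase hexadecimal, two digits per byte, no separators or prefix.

First, C1 ⊕ C2 = (M1 ⊕ K) ⊕ (M2 ⊕ K) = M1 ⊕ M2, so the key drops out. Then M2 = (M1 ⊕ M2) ⊕ M1 over the first 6 bytes.
byte 0: (d3 ⊕ 03) ⊕ 47 = d0 ⊕ 47 = 97
byte 1: (79 ⊕ 0d) ⊕ 45 = 74 ⊕ 45 = 31
byte 2: (f0 ⊕ e2) ⊕ 54 = 12 ⊕ 54 = 46
byte 3: (2c ⊕ b2) ⊕ 20 = 9e ⊕ 20 = be
byte 4: (71 ⊕ 31) ⊕ 2f = 40 ⊕ 2f = 6f
byte 5: (ec ⊕ 07) ⊕ 20 = eb ⊕ 20 = cb

973146be6fcb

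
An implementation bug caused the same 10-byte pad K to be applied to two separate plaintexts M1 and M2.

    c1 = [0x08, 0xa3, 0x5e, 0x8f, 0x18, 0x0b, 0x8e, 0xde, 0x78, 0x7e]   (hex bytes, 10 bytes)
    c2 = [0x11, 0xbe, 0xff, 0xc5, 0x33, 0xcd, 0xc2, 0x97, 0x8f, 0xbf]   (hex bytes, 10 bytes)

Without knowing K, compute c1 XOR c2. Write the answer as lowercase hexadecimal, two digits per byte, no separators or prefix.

191da14a2bc64c49f7c1

c1 ⊕ c2 = (M1 ⊕ K) ⊕ (M2 ⊕ K) = M1 ⊕ M2 — the shared key cancels under XOR.
byte 0: 08 xor 11 = 19
byte 1: a3 xor be = 1d
byte 2: 5e xor ff = a1
byte 3: 8f xor c5 = 4a
byte 4: 18 xor 33 = 2b
byte 5: 0b xor cd = c6
byte 6: 8e xor c2 = 4c
byte 7: de xor 97 = 49
byte 8: 78 xor 8f = f7
byte 9: 7e xor bf = c1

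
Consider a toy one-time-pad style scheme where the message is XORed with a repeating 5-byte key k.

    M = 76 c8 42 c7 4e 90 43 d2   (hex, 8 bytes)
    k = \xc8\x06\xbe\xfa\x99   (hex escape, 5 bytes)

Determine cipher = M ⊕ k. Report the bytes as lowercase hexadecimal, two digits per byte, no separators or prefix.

becefc3dd758456c

The 5-byte key repeats, so the effective keystream is c8 06 be fa 99 c8 06 be.
byte 0: 118 ⊕ 200 = 190
byte 1: 200 ⊕   6 = 206
byte 2:  66 ⊕ 190 = 252
byte 3: 199 ⊕ 250 =  61
byte 4:  78 ⊕ 153 = 215
byte 5: 144 ⊕ 200 =  88
byte 6:  67 ⊕   6 =  69
byte 7: 210 ⊕ 190 = 108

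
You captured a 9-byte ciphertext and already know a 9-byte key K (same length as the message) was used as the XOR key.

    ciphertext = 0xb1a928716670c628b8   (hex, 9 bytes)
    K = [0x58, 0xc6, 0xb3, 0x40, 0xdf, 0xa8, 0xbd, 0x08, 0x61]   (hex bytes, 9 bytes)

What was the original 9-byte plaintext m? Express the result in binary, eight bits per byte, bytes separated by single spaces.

b1 ^ 58 = e9
a9 ^ c6 = 6f
28 ^ b3 = 9b
71 ^ 40 = 31
66 ^ df = b9
70 ^ a8 = d8
c6 ^ bd = 7b
28 ^ 08 = 20
b8 ^ 61 = d9

11101001 01101111 10011011 00110001 10111001 11011000 01111011 00100000 11011001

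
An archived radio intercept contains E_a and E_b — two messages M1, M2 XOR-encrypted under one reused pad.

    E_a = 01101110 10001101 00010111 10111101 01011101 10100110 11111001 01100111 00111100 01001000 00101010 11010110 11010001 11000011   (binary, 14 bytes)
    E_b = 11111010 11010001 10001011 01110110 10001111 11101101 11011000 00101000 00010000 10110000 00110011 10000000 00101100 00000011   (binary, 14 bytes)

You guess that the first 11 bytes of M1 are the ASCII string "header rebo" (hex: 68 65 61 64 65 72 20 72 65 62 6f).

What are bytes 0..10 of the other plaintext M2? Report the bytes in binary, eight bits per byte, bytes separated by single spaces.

First, E_a ⊕ E_b = (M1 ⊕ K) ⊕ (M2 ⊕ K) = M1 ⊕ M2, so the key drops out. Then M2 = (M1 ⊕ M2) ⊕ M1 over the first 11 bytes.
byte 0: (6e ^ fa) ^ 68 = 94 ^ 68 = fc
byte 1: (8d ^ d1) ^ 65 = 5c ^ 65 = 39
byte 2: (17 ^ 8b) ^ 61 = 9c ^ 61 = fd
byte 3: (bd ^ 76) ^ 64 = cb ^ 64 = af
byte 4: (5d ^ 8f) ^ 65 = d2 ^ 65 = b7
byte 5: (a6 ^ ed) ^ 72 = 4b ^ 72 = 39
byte 6: (f9 ^ d8) ^ 20 = 21 ^ 20 = 01
byte 7: (67 ^ 28) ^ 72 = 4f ^ 72 = 3d
byte 8: (3c ^ 10) ^ 65 = 2c ^ 65 = 49
byte 9: (48 ^ b0) ^ 62 = f8 ^ 62 = 9a
byte 10: (2a ^ 33) ^ 6f = 19 ^ 6f = 76

11111100 00111001 11111101 10101111 10110111 00111001 00000001 00111101 01001001 10011010 01110110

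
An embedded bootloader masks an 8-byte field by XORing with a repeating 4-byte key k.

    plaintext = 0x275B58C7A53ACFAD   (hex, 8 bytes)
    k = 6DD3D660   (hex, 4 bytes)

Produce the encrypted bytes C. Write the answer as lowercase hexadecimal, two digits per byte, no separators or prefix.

The 4-byte key repeats, so the effective keystream is 6d d3 d6 60 6d d3 d6 60.
byte 0: 27 ^ 6d = 4a
byte 1: 5b ^ d3 = 88
byte 2: 58 ^ d6 = 8e
byte 3: c7 ^ 60 = a7
byte 4: a5 ^ 6d = c8
byte 5: 3a ^ d3 = e9
byte 6: cf ^ d6 = 19
byte 7: ad ^ 60 = cd

4a888ea7c8e919cd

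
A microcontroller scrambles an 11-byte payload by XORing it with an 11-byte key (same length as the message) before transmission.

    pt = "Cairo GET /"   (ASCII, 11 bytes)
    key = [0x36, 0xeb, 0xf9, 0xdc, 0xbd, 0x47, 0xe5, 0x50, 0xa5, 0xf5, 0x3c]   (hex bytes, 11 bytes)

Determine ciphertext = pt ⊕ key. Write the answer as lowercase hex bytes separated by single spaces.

43 xor 36 = 75
61 xor eb = 8a
69 xor f9 = 90
72 xor dc = ae
6f xor bd = d2
20 xor 47 = 67
47 xor e5 = a2
45 xor 50 = 15
54 xor a5 = f1
20 xor f5 = d5
2f xor 3c = 13

75 8a 90 ae d2 67 a2 15 f1 d5 13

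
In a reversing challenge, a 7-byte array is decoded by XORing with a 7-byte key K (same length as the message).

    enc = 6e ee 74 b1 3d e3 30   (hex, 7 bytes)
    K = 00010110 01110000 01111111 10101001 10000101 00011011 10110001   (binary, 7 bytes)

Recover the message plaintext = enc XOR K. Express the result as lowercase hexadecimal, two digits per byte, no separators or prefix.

byte 0: 6e ⊕ 16 = 78
byte 1: ee ⊕ 70 = 9e
byte 2: 74 ⊕ 7f = 0b
byte 3: b1 ⊕ a9 = 18
byte 4: 3d ⊕ 85 = b8
byte 5: e3 ⊕ 1b = f8
byte 6: 30 ⊕ b1 = 81

789e0b18b8f881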